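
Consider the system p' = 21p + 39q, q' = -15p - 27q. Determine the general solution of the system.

p(t) = 2C_1e^(-3t)sin(3t) - 3C_1e^(-3t)cos(3t) - 3C_2e^(-3t)sin(3t) - 2C_2e^(-3t)cos(3t), q(t) = -C_1e^(-3t)sin(3t) + 2C_1e^(-3t)cos(3t) + 2C_2e^(-3t)sin(3t) + C_2e^(-3t)cos(3t)

Coefficient matrix A = [[21, 39], [-15, -27]].
Characteristic polynomial det(A - λI) = λ^2 + 6λ + 18 = 0.
Eigenvalues λ = -3 ± 3i (complex conjugate pair).
For λ=-3+3i: an eigenvector is (-3,2) - i(2,-1) = (-3 - 2i, 2 + i).
A real fundamental pair from Re and Im of e^((-3+3i)t)v: X_1 = e^(-3t)(cos(3t)·(-3,2) + sin(3t)·(2,-1)), X_2 = e^(-3t)(sin(3t)·(-3,2) - cos(3t)·(2,-1)).
General solution: C_1X_1 + C_2X_2.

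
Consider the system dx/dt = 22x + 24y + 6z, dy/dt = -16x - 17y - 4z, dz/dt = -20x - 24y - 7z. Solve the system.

Coefficient matrix A = [[22, 24, 6], [-16, -17, -4], [-20, -24, -7]].
det(A - λI) = 0 gives eigenvalues λ = -1, -2, 1.
For λ=-1: eigenvector (0,1,-4).
For λ=-2: eigenvector (1,0,-4).
For λ=1: eigenvector (2,-2,1).
General solution: C_1e^(-t)(0,1,-4) + C_2e^(-2t)(1,0,-4) + C_3e^(t)(2,-2,1).

x(t) = C_2e^(-2t) + 2C_3e^(t), y(t) = C_1e^(-t) - 2C_3e^(t), z(t) = -4C_1e^(-t) - 4C_2e^(-2t) + C_3e^(t)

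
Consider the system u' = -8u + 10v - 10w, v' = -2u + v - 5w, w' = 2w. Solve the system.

Coefficient matrix A = [[-8, 10, -10], [-2, 1, -5], [0, 0, 2]].
det(A - λI) = 0 gives eigenvalues λ = -4, -3, 2.
For λ=-4: eigenvector (5,2,0).
For λ=-3: eigenvector (2,1,0).
For λ=2: eigenvector (-2,-1,1).
General solution: C_1e^(-4t)(5,2,0) + C_2e^(-3t)(2,1,0) + C_3e^(2t)(-2,-1,1).

u(t) = 5C_1e^(-4t) + 2C_2e^(-3t) - 2C_3e^(2t), v(t) = 2C_1e^(-4t) + C_2e^(-3t) - C_3e^(2t), w(t) = C_3e^(2t)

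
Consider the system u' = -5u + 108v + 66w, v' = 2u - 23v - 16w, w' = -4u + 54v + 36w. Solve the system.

Coefficient matrix A = [[-5, 108, 66], [2, -23, -16], [-4, 54, 36]].
det(A - λI) = 0 gives eigenvalues λ = 3, 4, 1.
For λ=3: eigenvector (-3,1,-2).
For λ=4: eigenvector (18,-4,9).
For λ=1: eigenvector (-4,1,-2).
General solution: K_1e^(3t)(-3,1,-2) + K_2e^(4t)(18,-4,9) + K_3e^(t)(-4,1,-2).

u(t) = -3K_1e^(3t) + 18K_2e^(4t) - 4K_3e^(t), v(t) = K_1e^(3t) - 4K_2e^(4t) + K_3e^(t), w(t) = -2K_1e^(3t) + 9K_2e^(4t) - 2K_3e^(t)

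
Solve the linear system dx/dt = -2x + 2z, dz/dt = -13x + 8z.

x(t) = -K_1e^(3t)sin(t) - K_1e^(3t)cos(t) - K_2e^(3t)sin(t) + K_2e^(3t)cos(t), z(t) = -2K_1e^(3t)sin(t) - 3K_1e^(3t)cos(t) - 3K_2e^(3t)sin(t) + 2K_2e^(3t)cos(t)

Coefficient matrix A = [[-2, 2], [-13, 8]].
Characteristic polynomial det(A - λI) = λ^2 - 6λ + 10 = 0.
Eigenvalues λ = 3 ± i (complex conjugate pair).
For λ=3+i: an eigenvector is (-1,-3) - i(-1,-2) = (-1 + i, -3 + 2i).
A real fundamental pair from Re and Im of e^((3+i)t)v: X_1 = e^(3t)(cos(t)·(-1,-3) + sin(t)·(-1,-2)), X_2 = e^(3t)(sin(t)·(-1,-3) - cos(t)·(-1,-2)).
General solution: K_1X_1 + K_2X_2.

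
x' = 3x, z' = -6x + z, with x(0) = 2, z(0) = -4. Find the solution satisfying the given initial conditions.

x(t) = 2e^(3t), z(t) = -6e^(3t) + 2e^(t)

Coefficient matrix A = [[3, 0], [-6, 1]].
Characteristic polynomial det(A - λI) = λ^2 - 4λ + 3 = 0.
Eigenvalues λ = 3, 1.
For λ=3: (A-λI) row 2 is [-6, -2], so an eigenvector is (-1, 3).
For λ=1: (A-λI) row 1 is [2, 0], so an eigenvector is (0, -1).
General solution: K_1e^(3t)(-1,3) + K_2e^(t)(0,-1).
Applying x(0)=2, z(0)=-4 gives K_1=-2, K_2=-2.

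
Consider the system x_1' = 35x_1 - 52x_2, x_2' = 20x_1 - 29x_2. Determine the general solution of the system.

Coefficient matrix A = [[35, -52], [20, -29]].
Characteristic polynomial det(A - λI) = λ^2 - 6λ + 25 = 0.
Eigenvalues λ = 3 ± 4i (complex conjugate pair).
For λ=3+4i: an eigenvector is (-3,-2) - i(2,1) = (-3 - 2i, -2 - i).
A real fundamental pair from Re and Im of e^((3+4i)t)v: X_1 = e^(3t)(cos(4t)·(-3,-2) + sin(4t)·(2,1)), X_2 = e^(3t)(sin(4t)·(-3,-2) - cos(4t)·(2,1)).
General solution: K_1X_1 + K_2X_2.

x_1(t) = 2K_1e^(3t)sin(4t) - 3K_1e^(3t)cos(4t) - 3K_2e^(3t)sin(4t) - 2K_2e^(3t)cos(4t), x_2(t) = K_1e^(3t)sin(4t) - 2K_1e^(3t)cos(4t) - 2K_2e^(3t)sin(4t) - K_2e^(3t)cos(4t)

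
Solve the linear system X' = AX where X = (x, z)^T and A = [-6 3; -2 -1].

x(t) = -K_1e^(-3t) - 3K_2e^(-4t), z(t) = -K_1e^(-3t) - 2K_2e^(-4t)

Coefficient matrix A = [[-6, 3], [-2, -1]].
Characteristic polynomial det(A - λI) = λ^2 + 7λ + 12 = 0.
Eigenvalues λ = -3, -4.
For λ=-3: (A-λI) row 1 is [-3, 3], so an eigenvector is (-1, -1).
For λ=-4: (A-λI) row 1 is [-2, 3], so an eigenvector is (-3, -2).
General solution: K_1e^(-3t)(-1,-1) + K_2e^(-4t)(-3,-2).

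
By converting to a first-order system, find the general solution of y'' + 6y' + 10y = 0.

Let x_1 = y, x_2 = y'. Then x_1' = x_2 and x_2' = -10x_1 - 6x_2.
A = [[0,1],[-10,-6]]; det(A-λI) = λ^2 + 6λ + 10.
Eigenvalues λ = -3 ± i.

y(t) = c_1e^(-3t)cos(t) + c_2e^(-3t)sin(t)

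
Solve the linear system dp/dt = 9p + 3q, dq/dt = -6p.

p(t) = c_1e^(3t) + c_2e^(6t), q(t) = -2c_1e^(3t) - c_2e^(6t)

Coefficient matrix A = [[9, 3], [-6, 0]].
Characteristic polynomial det(A - λI) = λ^2 - 9λ + 18 = 0.
Eigenvalues λ = 3, 6.
For λ=3: (A-λI) row 1 is [6, 3], so an eigenvector is (1, -2).
For λ=6: (A-λI) row 1 is [3, 3], so an eigenvector is (1, -1).
General solution: c_1e^(3t)(1,-2) + c_2e^(6t)(1,-1).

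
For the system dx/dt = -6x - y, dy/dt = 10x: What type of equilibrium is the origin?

A = [[-6,-1],[10,0]]; det(A-λI) = λ^2 + 6λ + 10.
λ = -3 ± i: negative real part.

stable spiral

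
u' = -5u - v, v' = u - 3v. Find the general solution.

u(t) = C_1e^(-4t) + C_2te^(-4t) + C_2e^(-4t), v(t) = -C_1e^(-4t) - C_2te^(-4t) - 2C_2e^(-4t)

Coefficient matrix A = [[-5, -1], [1, -3]].
Characteristic polynomial det(A - λI) = λ^2 + 8λ + 16 = 0.
Single eigenvalue λ = -4 with algebraic multiplicity 2.
Eigenvector v = (1,-1); generalized eigenvector w with (A-λI)w=v is (1,-2).
General solution: e^(-4t)[C_1·v + C_2·(t·v + w)].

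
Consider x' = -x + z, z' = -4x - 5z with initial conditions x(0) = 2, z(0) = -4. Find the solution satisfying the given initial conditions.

x(t) = 2e^(-3t), z(t) = -4e^(-3t)

Coefficient matrix A = [[-1, 1], [-4, -5]].
Characteristic polynomial det(A - λI) = λ^2 + 6λ + 9 = 0.
Single eigenvalue λ = -3 with algebraic multiplicity 2.
Eigenvector v = (1,-2); generalized eigenvector w with (A-λI)w=v is (2,-3).
General solution: e^(-3t)[c_1·v + c_2·(t·v + w)].
Applying x(0)=2, z(0)=-4 gives c_1=2, c_2=0.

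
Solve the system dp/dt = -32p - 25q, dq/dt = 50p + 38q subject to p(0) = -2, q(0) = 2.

Coefficient matrix A = [[-32, -25], [50, 38]].
Characteristic polynomial det(A - λI) = λ^2 - 6λ + 34 = 0.
Eigenvalues λ = 3 ± 5i (complex conjugate pair).
For λ=3+5i: an eigenvector is (-1,1) - i(2,-3) = (-1 - 2i, 1 + 3i).
A real fundamental pair from Re and Im of e^((3+5i)t)v: X_1 = e^(3t)(cos(5t)·(-1,1) + sin(5t)·(2,-3)), X_2 = e^(3t)(sin(5t)·(-1,1) - cos(5t)·(2,-3)).
General solution: c_1X_1 + c_2X_2.
Applying p(0)=-2, q(0)=2 gives c_1=2, c_2=0.

p(t) = 4e^(3t)sin(5t) - 2e^(3t)cos(5t), q(t) = -6e^(3t)sin(5t) + 2e^(3t)cos(5t)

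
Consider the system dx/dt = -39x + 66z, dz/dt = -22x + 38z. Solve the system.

x(t) = 2K_1e^(-6t) + 3K_2e^(5t), z(t) = K_1e^(-6t) + 2K_2e^(5t)

Coefficient matrix A = [[-39, 66], [-22, 38]].
Characteristic polynomial det(A - λI) = λ^2 + λ - 30 = 0.
Eigenvalues λ = -6, 5.
For λ=-6: (A-λI) row 1 is [-33, 66], so an eigenvector is (2, 1).
For λ=5: (A-λI) row 1 is [-44, 66], so an eigenvector is (3, 2).
General solution: K_1e^(-6t)(2,1) + K_2e^(5t)(3,2).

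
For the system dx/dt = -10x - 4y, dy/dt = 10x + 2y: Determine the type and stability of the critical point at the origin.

A = [[-10,-4],[10,2]]; det(A-λI) = λ^2 + 8λ + 20.
λ = -4 ± 2i: negative real part.

stable spiral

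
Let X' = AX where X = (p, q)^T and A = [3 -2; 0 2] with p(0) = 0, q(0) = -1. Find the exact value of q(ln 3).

A = [[3,-2],[0,2]]; eigenvalues λ = 2, 3.
Eigenvectors: (2,1) for λ=2, (1,0) for λ=3.
From the initial condition, c_1 = -1, c_2 = 2.
q(ln 3) = (-1)(3^2)(1) + (2)(3^3)(0) = -9.

-9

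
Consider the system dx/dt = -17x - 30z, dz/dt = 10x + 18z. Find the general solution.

Coefficient matrix A = [[-17, -30], [10, 18]].
Characteristic polynomial det(A - λI) = λ^2 - λ - 6 = 0.
Eigenvalues λ = -2, 3.
For λ=-2: (A-λI) row 1 is [-15, -30], so an eigenvector is (-2, 1).
For λ=3: (A-λI) row 1 is [-20, -30], so an eigenvector is (3, -2).
General solution: c_1e^(-2t)(-2,1) + c_2e^(3t)(3,-2).

x(t) = -2c_1e^(-2t) + 3c_2e^(3t), z(t) = c_1e^(-2t) - 2c_2e^(3t)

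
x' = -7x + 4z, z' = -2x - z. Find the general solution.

Coefficient matrix A = [[-7, 4], [-2, -1]].
Characteristic polynomial det(A - λI) = λ^2 + 8λ + 15 = 0.
Eigenvalues λ = -3, -5.
For λ=-3: (A-λI) row 1 is [-4, 4], so an eigenvector is (-1, -1).
For λ=-5: (A-λI) row 1 is [-2, 4], so an eigenvector is (2, 1).
General solution: K_1e^(-3t)(-1,-1) + K_2e^(-5t)(2,1).

x(t) = -K_1e^(-3t) + 2K_2e^(-5t), z(t) = -K_1e^(-3t) + K_2e^(-5t)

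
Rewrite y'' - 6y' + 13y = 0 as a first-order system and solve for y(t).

y(t) = C_1e^(3t)cos(2t) + C_2e^(3t)sin(2t)

Let x_1 = y, x_2 = y'. Then x_1' = x_2 and x_2' = -13x_1 + 6x_2.
A = [[0,1],[-13,6]]; det(A-λI) = λ^2 - 6λ + 13.
Eigenvalues λ = 3 ± 2i.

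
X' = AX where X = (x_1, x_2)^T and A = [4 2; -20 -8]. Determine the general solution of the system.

Coefficient matrix A = [[4, 2], [-20, -8]].
Characteristic polynomial det(A - λI) = λ^2 + 4λ + 8 = 0.
Eigenvalues λ = -2 ± 2i (complex conjugate pair).
For λ=-2+2i: an eigenvector is (-1,3) - i(0,1) = (-1, 3 - i).
A real fundamental pair from Re and Im of e^((-2+2i)t)v: X_1 = e^(-2t)(cos(2t)·(-1,3) + sin(2t)·(0,1)), X_2 = e^(-2t)(sin(2t)·(-1,3) - cos(2t)·(0,1)).
General solution: c_1X_1 + c_2X_2.

x_1(t) = -c_1e^(-2t)cos(2t) - c_2e^(-2t)sin(2t), x_2(t) = c_1e^(-2t)sin(2t) + 3c_1e^(-2t)cos(2t) + 3c_2e^(-2t)sin(2t) - c_2e^(-2t)cos(2t)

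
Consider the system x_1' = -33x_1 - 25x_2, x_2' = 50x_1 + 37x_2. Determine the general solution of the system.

x_1(t) = -C_1e^(2t)sin(5t) - 2C_1e^(2t)cos(5t) - 2C_2e^(2t)sin(5t) + C_2e^(2t)cos(5t), x_2(t) = C_1e^(2t)sin(5t) + 3C_1e^(2t)cos(5t) + 3C_2e^(2t)sin(5t) - C_2e^(2t)cos(5t)

Coefficient matrix A = [[-33, -25], [50, 37]].
Characteristic polynomial det(A - λI) = λ^2 - 4λ + 29 = 0.
Eigenvalues λ = 2 ± 5i (complex conjugate pair).
For λ=2+5i: an eigenvector is (-2,3) - i(-1,1) = (-2 + i, 3 - i).
A real fundamental pair from Re and Im of e^((2+5i)t)v: X_1 = e^(2t)(cos(5t)·(-2,3) + sin(5t)·(-1,1)), X_2 = e^(2t)(sin(5t)·(-2,3) - cos(5t)·(-1,1)).
General solution: C_1X_1 + C_2X_2.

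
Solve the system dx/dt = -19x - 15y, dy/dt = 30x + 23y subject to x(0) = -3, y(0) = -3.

Coefficient matrix A = [[-19, -15], [30, 23]].
Characteristic polynomial det(A - λI) = λ^2 - 4λ + 13 = 0.
Eigenvalues λ = 2 ± 3i (complex conjugate pair).
For λ=2+3i: an eigenvector is (-1,1) - i(2,-3) = (-1 - 2i, 1 + 3i).
A real fundamental pair from Re and Im of e^((2+3i)t)v: X_1 = e^(2t)(cos(3t)·(-1,1) + sin(3t)·(2,-3)), X_2 = e^(2t)(sin(3t)·(-1,1) - cos(3t)·(2,-3)).
General solution: K_1X_1 + K_2X_2.
Applying x(0)=-3, y(0)=-3 gives K_1=15, K_2=-6.

x(t) = 36e^(2t)sin(3t) - 3e^(2t)cos(3t), y(t) = -51e^(2t)sin(3t) - 3e^(2t)cos(3t)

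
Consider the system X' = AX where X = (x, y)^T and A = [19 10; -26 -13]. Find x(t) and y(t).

Coefficient matrix A = [[19, 10], [-26, -13]].
Characteristic polynomial det(A - λI) = λ^2 - 6λ + 13 = 0.
Eigenvalues λ = 3 ± 2i (complex conjugate pair).
For λ=3+2i: an eigenvector is (1,-2) - i(-2,3) = (1 + 2i, -2 - 3i).
A real fundamental pair from Re and Im of e^((3+2i)t)v: X_1 = e^(3t)(cos(2t)·(1,-2) + sin(2t)·(-2,3)), X_2 = e^(3t)(sin(2t)·(1,-2) - cos(2t)·(-2,3)).
General solution: K_1X_1 + K_2X_2.

x(t) = -2K_1e^(3t)sin(2t) + K_1e^(3t)cos(2t) + K_2e^(3t)sin(2t) + 2K_2e^(3t)cos(2t), y(t) = 3K_1e^(3t)sin(2t) - 2K_1e^(3t)cos(2t) - 2K_2e^(3t)sin(2t) - 3K_2e^(3t)cos(2t)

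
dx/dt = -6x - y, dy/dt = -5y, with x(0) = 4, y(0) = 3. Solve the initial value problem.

Coefficient matrix A = [[-6, -1], [0, -5]].
Characteristic polynomial det(A - λI) = λ^2 + 11λ + 30 = 0.
Eigenvalues λ = -6, -5.
For λ=-6: (A-λI) row 1 is [0, -1], so an eigenvector is (-1, 0).
For λ=-5: (A-λI) row 1 is [-1, -1], so an eigenvector is (1, -1).
General solution: c_1e^(-6t)(-1,0) + c_2e^(-5t)(1,-1).
Applying x(0)=4, y(0)=3 gives c_1=-7, c_2=-3.

x(t) = -3e^(-5t) + 7e^(-6t), y(t) = 3e^(-5t)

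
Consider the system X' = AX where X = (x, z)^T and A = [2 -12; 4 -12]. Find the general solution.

Coefficient matrix A = [[2, -12], [4, -12]].
Characteristic polynomial det(A - λI) = λ^2 + 10λ + 24 = 0.
Eigenvalues λ = -4, -6.
For λ=-4: (A-λI) row 1 is [6, -12], so an eigenvector is (-2, -1).
For λ=-6: (A-λI) row 1 is [8, -12], so an eigenvector is (3, 2).
General solution: K_1e^(-4t)(-2,-1) + K_2e^(-6t)(3,2).

x(t) = -2K_1e^(-4t) + 3K_2e^(-6t), z(t) = -K_1e^(-4t) + 2K_2e^(-6t)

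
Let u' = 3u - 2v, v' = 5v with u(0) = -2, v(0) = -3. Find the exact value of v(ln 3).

-729

A = [[3,-2],[0,5]]; eigenvalues λ = 5, 3.
Eigenvectors: (1,-1) for λ=5, (1,0) for λ=3.
From the initial condition, c_1 = 3, c_2 = -5.
v(ln 3) = (3)(3^5)(-1) + (-5)(3^3)(0) = -729.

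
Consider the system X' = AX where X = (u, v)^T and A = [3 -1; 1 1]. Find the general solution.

u(t) = -C_1e^(2t) - C_2te^(2t) - 3C_2e^(2t), v(t) = -C_1e^(2t) - C_2te^(2t) - 2C_2e^(2t)

Coefficient matrix A = [[3, -1], [1, 1]].
Characteristic polynomial det(A - λI) = λ^2 - 4λ + 4 = 0.
Single eigenvalue λ = 2 with algebraic multiplicity 2.
Eigenvector v = (-1,-1); generalized eigenvector w with (A-λI)w=v is (-3,-2).
General solution: e^(2t)[C_1·v + C_2·(t·v + w)].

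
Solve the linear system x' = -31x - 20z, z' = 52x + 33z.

Coefficient matrix A = [[-31, -20], [52, 33]].
Characteristic polynomial det(A - λI) = λ^2 - 2λ + 17 = 0.
Eigenvalues λ = 1 ± 4i (complex conjugate pair).
For λ=1+4i: an eigenvector is (-2,3) - i(1,-2) = (-2 - i, 3 + 2i).
A real fundamental pair from Re and Im of e^((1+4i)t)v: X_1 = e^(t)(cos(4t)·(-2,3) + sin(4t)·(1,-2)), X_2 = e^(t)(sin(4t)·(-2,3) - cos(4t)·(1,-2)).
General solution: C_1X_1 + C_2X_2.

x(t) = C_1e^(t)sin(4t) - 2C_1e^(t)cos(4t) - 2C_2e^(t)sin(4t) - C_2e^(t)cos(4t), z(t) = -2C_1e^(t)sin(4t) + 3C_1e^(t)cos(4t) + 3C_2e^(t)sin(4t) + 2C_2e^(t)cos(4t)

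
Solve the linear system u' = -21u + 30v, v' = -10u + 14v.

Coefficient matrix A = [[-21, 30], [-10, 14]].
Characteristic polynomial det(A - λI) = λ^2 + 7λ + 6 = 0.
Eigenvalues λ = -1, -6.
For λ=-1: (A-λI) row 1 is [-20, 30], so an eigenvector is (-3, -2).
For λ=-6: (A-λI) row 1 is [-15, 30], so an eigenvector is (2, 1).
General solution: c_1e^(-t)(-3,-2) + c_2e^(-6t)(2,1).

u(t) = -3c_1e^(-t) + 2c_2e^(-6t), v(t) = -2c_1e^(-t) + c_2e^(-6t)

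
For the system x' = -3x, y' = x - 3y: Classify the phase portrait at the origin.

stable improper node

A = [[-3,0],[1,-3]]; det(A-λI) = λ^2 + 6λ + 9.
repeated λ = -3 with a single eigenvector.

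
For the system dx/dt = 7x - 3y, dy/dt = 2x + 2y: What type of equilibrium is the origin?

unstable node

A = [[7,-3],[2,2]]; det(A-λI) = λ^2 - 9λ + 20.
λ = 4, 5: both positive.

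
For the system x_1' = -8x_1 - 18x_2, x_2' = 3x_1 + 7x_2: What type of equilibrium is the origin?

saddle

A = [[-8,-18],[3,7]]; det(A-λI) = λ^2 + λ - 2.
λ = -2, 1: opposite signs.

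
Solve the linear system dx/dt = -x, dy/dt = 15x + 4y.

Coefficient matrix A = [[-1, 0], [15, 4]].
Characteristic polynomial det(A - λI) = λ^2 - 3λ - 4 = 0.
Eigenvalues λ = 4, -1.
For λ=4: (A-λI) row 1 is [-5, 0], so an eigenvector is (0, -1).
For λ=-1: (A-λI) row 2 is [15, 5], so an eigenvector is (1, -3).
General solution: c_1e^(4t)(0,-1) + c_2e^(-t)(1,-3).

x(t) = c_2e^(-t), y(t) = -c_1e^(4t) - 3c_2e^(-t)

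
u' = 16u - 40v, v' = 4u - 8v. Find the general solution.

Coefficient matrix A = [[16, -40], [4, -8]].
Characteristic polynomial det(A - λI) = λ^2 - 8λ + 32 = 0.
Eigenvalues λ = 4 ± 4i (complex conjugate pair).
For λ=4+4i: an eigenvector is (1,0) - i(3,1) = (1 - 3i, 0 - i).
A real fundamental pair from Re and Im of e^((4+4i)t)v: X_1 = e^(4t)(cos(4t)·(1,0) + sin(4t)·(3,1)), X_2 = e^(4t)(sin(4t)·(1,0) - cos(4t)·(3,1)).
General solution: C_1X_1 + C_2X_2.

u(t) = 3C_1e^(4t)sin(4t) + C_1e^(4t)cos(4t) + C_2e^(4t)sin(4t) - 3C_2e^(4t)cos(4t), v(t) = C_1e^(4t)sin(4t) - C_2e^(4t)cos(4t)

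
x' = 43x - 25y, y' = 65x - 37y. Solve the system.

x(t) = -c_1e^(3t)sin(5t) - 2c_1e^(3t)cos(5t) - 2c_2e^(3t)sin(5t) + c_2e^(3t)cos(5t), y(t) = -2c_1e^(3t)sin(5t) - 3c_1e^(3t)cos(5t) - 3c_2e^(3t)sin(5t) + 2c_2e^(3t)cos(5t)

Coefficient matrix A = [[43, -25], [65, -37]].
Characteristic polynomial det(A - λI) = λ^2 - 6λ + 34 = 0.
Eigenvalues λ = 3 ± 5i (complex conjugate pair).
For λ=3+5i: an eigenvector is (-2,-3) - i(-1,-2) = (-2 + i, -3 + 2i).
A real fundamental pair from Re and Im of e^((3+5i)t)v: X_1 = e^(3t)(cos(5t)·(-2,-3) + sin(5t)·(-1,-2)), X_2 = e^(3t)(sin(5t)·(-2,-3) - cos(5t)·(-1,-2)).
General solution: c_1X_1 + c_2X_2.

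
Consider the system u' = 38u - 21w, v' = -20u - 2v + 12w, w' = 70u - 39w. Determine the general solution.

u(t) = K_1e^(-4t) - 3K_3e^(3t), v(t) = -2K_1e^(-4t) + K_2e^(-2t), w(t) = 2K_1e^(-4t) - 5K_3e^(3t)

Coefficient matrix A = [[38, 0, -21], [-20, -2, 12], [70, 0, -39]].
det(A - λI) = 0 gives eigenvalues λ = -4, -2, 3.
For λ=-4: eigenvector (1,-2,2).
For λ=-2: eigenvector (0,1,0).
For λ=3: eigenvector (-3,0,-5).
General solution: K_1e^(-4t)(1,-2,2) + K_2e^(-2t)(0,1,0) + K_3e^(3t)(-3,0,-5).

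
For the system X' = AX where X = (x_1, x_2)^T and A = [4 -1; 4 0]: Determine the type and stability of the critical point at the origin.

unstable improper node

A = [[4,-1],[4,0]]; det(A-λI) = λ^2 - 4λ + 4.
repeated λ = 2 with a single eigenvector.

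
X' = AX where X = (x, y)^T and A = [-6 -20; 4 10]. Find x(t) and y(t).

Coefficient matrix A = [[-6, -20], [4, 10]].
Characteristic polynomial det(A - λI) = λ^2 - 4λ + 20 = 0.
Eigenvalues λ = 2 ± 4i (complex conjugate pair).
For λ=2+4i: an eigenvector is (-1,0) - i(2,-1) = (-1 - 2i, 0 + i).
A real fundamental pair from Re and Im of e^((2+4i)t)v: X_1 = e^(2t)(cos(4t)·(-1,0) + sin(4t)·(2,-1)), X_2 = e^(2t)(sin(4t)·(-1,0) - cos(4t)·(2,-1)).
General solution: K_1X_1 + K_2X_2.

x(t) = 2K_1e^(2t)sin(4t) - K_1e^(2t)cos(4t) - K_2e^(2t)sin(4t) - 2K_2e^(2t)cos(4t), y(t) = -K_1e^(2t)sin(4t) + K_2e^(2t)cos(4t)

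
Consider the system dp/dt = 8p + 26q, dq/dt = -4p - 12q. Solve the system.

Coefficient matrix A = [[8, 26], [-4, -12]].
Characteristic polynomial det(A - λI) = λ^2 + 4λ + 8 = 0.
Eigenvalues λ = -2 ± 2i (complex conjugate pair).
For λ=-2+2i: an eigenvector is (2,-1) - i(-3,1) = (2 + 3i, -1 - i).
A real fundamental pair from Re and Im of e^((-2+2i)t)v: X_1 = e^(-2t)(cos(2t)·(2,-1) + sin(2t)·(-3,1)), X_2 = e^(-2t)(sin(2t)·(2,-1) - cos(2t)·(-3,1)).
General solution: C_1X_1 + C_2X_2.

p(t) = -3C_1e^(-2t)sin(2t) + 2C_1e^(-2t)cos(2t) + 2C_2e^(-2t)sin(2t) + 3C_2e^(-2t)cos(2t), q(t) = C_1e^(-2t)sin(2t) - C_1e^(-2t)cos(2t) - C_2e^(-2t)sin(2t) - C_2e^(-2t)cos(2t)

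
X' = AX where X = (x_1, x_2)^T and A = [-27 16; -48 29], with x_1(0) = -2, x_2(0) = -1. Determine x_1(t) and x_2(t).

Coefficient matrix A = [[-27, 16], [-48, 29]].
Characteristic polynomial det(A - λI) = λ^2 - 2λ - 15 = 0.
Eigenvalues λ = 5, -3.
For λ=5: (A-λI) row 1 is [-32, 16], so an eigenvector is (1, 2).
For λ=-3: (A-λI) row 1 is [-24, 16], so an eigenvector is (2, 3).
General solution: c_1e^(5t)(1,2) + c_2e^(-3t)(2,3).
Applying x_1(0)=-2, x_2(0)=-1 gives c_1=4, c_2=-3.

x_1(t) = 4e^(5t) - 6e^(-3t), x_2(t) = 8e^(5t) - 9e^(-3t)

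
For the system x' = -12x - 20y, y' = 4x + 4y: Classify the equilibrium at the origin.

A = [[-12,-20],[4,4]]; det(A-λI) = λ^2 + 8λ + 32.
λ = -4 ± 4i: negative real part.

stable spiral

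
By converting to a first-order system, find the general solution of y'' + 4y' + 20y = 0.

y(t) = C_1e^(-2t)cos(4t) + C_2e^(-2t)sin(4t)

Let x_1 = y, x_2 = y'. Then x_1' = x_2 and x_2' = -20x_1 - 4x_2.
A = [[0,1],[-20,-4]]; det(A-λI) = λ^2 + 4λ + 20.
Eigenvalues λ = -2 ± 4i.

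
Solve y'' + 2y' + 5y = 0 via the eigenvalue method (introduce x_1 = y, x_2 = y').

Let x_1 = y, x_2 = y'. Then x_1' = x_2 and x_2' = -5x_1 - 2x_2.
A = [[0,1],[-5,-2]]; det(A-λI) = λ^2 + 2λ + 5.
Eigenvalues λ = -1 ± 2i.

y(t) = C_1e^(-t)cos(2t) + C_2e^(-t)sin(2t)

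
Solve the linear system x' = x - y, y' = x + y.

Coefficient matrix A = [[1, -1], [1, 1]].
Characteristic polynomial det(A - λI) = λ^2 - 2λ + 2 = 0.
Eigenvalues λ = 1 ± i (complex conjugate pair).
For λ=1+i: an eigenvector is (0,-1) - i(1,0) = (0 - i, -1).
A real fundamental pair from Re and Im of e^((1+i)t)v: X_1 = e^(t)(cos(t)·(0,-1) + sin(t)·(1,0)), X_2 = e^(t)(sin(t)·(0,-1) - cos(t)·(1,0)).
General solution: c_1X_1 + c_2X_2.

x(t) = c_1e^(t)sin(t) - c_2e^(t)cos(t), y(t) = -c_1e^(t)cos(t) - c_2e^(t)sin(t)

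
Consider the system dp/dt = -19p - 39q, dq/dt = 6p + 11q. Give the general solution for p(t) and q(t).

p(t) = -2c_1e^(-4t)sin(3t) + 3c_1e^(-4t)cos(3t) + 3c_2e^(-4t)sin(3t) + 2c_2e^(-4t)cos(3t), q(t) = c_1e^(-4t)sin(3t) - c_1e^(-4t)cos(3t) - c_2e^(-4t)sin(3t) - c_2e^(-4t)cos(3t)

Coefficient matrix A = [[-19, -39], [6, 11]].
Characteristic polynomial det(A - λI) = λ^2 + 8λ + 25 = 0.
Eigenvalues λ = -4 ± 3i (complex conjugate pair).
For λ=-4+3i: an eigenvector is (3,-1) - i(-2,1) = (3 + 2i, -1 - i).
A real fundamental pair from Re and Im of e^((-4+3i)t)v: X_1 = e^(-4t)(cos(3t)·(3,-1) + sin(3t)·(-2,1)), X_2 = e^(-4t)(sin(3t)·(3,-1) - cos(3t)·(-2,1)).
General solution: c_1X_1 + c_2X_2.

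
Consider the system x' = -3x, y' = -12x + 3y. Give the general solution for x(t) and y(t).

x(t) = K_2e^(-3t), y(t) = -K_1e^(3t) + 2K_2e^(-3t)

Coefficient matrix A = [[-3, 0], [-12, 3]].
Characteristic polynomial det(A - λI) = λ^2 - 9 = 0.
Eigenvalues λ = 3, -3.
For λ=3: (A-λI) row 1 is [-6, 0], so an eigenvector is (0, -1).
For λ=-3: (A-λI) row 2 is [-12, 6], so an eigenvector is (1, 2).
General solution: K_1e^(3t)(0,-1) + K_2e^(-3t)(1,2).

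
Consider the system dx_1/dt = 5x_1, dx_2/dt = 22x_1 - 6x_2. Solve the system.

Coefficient matrix A = [[5, 0], [22, -6]].
Characteristic polynomial det(A - λI) = λ^2 + λ - 30 = 0.
Eigenvalues λ = -6, 5.
For λ=-6: (A-λI) row 1 is [11, 0], so an eigenvector is (0, 1).
For λ=5: (A-λI) row 2 is [22, -11], so an eigenvector is (-1, -2).
General solution: K_1e^(-6t)(0,1) + K_2e^(5t)(-1,-2).

x_1(t) = -K_2e^(5t), x_2(t) = K_1e^(-6t) - 2K_2e^(5t)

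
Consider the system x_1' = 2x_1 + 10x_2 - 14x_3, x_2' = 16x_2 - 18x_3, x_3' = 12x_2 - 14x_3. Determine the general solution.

x_1(t) = K_1e^(2t) + K_2e^(4t) + K_3e^(-2t), x_2(t) = 3K_2e^(4t) + K_3e^(-2t), x_3(t) = 2K_2e^(4t) + K_3e^(-2t)

Coefficient matrix A = [[2, 10, -14], [0, 16, -18], [0, 12, -14]].
det(A - λI) = 0 gives eigenvalues λ = 2, 4, -2.
For λ=2: eigenvector (1,0,0).
For λ=4: eigenvector (1,3,2).
For λ=-2: eigenvector (1,1,1).
General solution: K_1e^(2t)(1,0,0) + K_2e^(4t)(1,3,2) + K_3e^(-2t)(1,1,1).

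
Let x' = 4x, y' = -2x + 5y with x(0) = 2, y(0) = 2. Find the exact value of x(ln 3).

A = [[4,0],[-2,5]]; eigenvalues λ = 4, 5.
Eigenvectors: (1,2) for λ=4, (0,1) for λ=5.
From the initial condition, c_1 = 2, c_2 = -2.
x(ln 3) = (2)(3^4)(1) + (-2)(3^5)(0) = 162.

162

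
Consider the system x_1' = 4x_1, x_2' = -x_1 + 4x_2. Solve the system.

Coefficient matrix A = [[4, 0], [-1, 4]].
Characteristic polynomial det(A - λI) = λ^2 - 8λ + 16 = 0.
Single eigenvalue λ = 4 with algebraic multiplicity 2.
Eigenvector v = (0,1); generalized eigenvector w with (A-λI)w=v is (-1,-2).
General solution: e^(4t)[C_1·v + C_2·(t·v + w)].

x_1(t) = -C_2e^(4t), x_2(t) = C_1e^(4t) + C_2te^(4t) - 2C_2e^(4t)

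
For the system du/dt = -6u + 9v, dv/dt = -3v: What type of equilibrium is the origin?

A = [[-6,9],[0,-3]]; det(A-λI) = λ^2 + 9λ + 18.
λ = -3, -6: both negative.

stable node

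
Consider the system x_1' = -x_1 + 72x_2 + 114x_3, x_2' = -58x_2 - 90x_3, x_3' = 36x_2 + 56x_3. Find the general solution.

Coefficient matrix A = [[-1, 72, 114], [0, -58, -90], [0, 36, 56]].
det(A - λI) = 0 gives eigenvalues λ = -1, 2, -4.
For λ=-1: eigenvector (1,0,0).
For λ=2: eigenvector (4,-3,2).
For λ=-4: eigenvector (6,-5,3).
General solution: c_1e^(-t)(1,0,0) + c_2e^(2t)(4,-3,2) + c_3e^(-4t)(6,-5,3).

x_1(t) = c_1e^(-t) + 4c_2e^(2t) + 6c_3e^(-4t), x_2(t) = -3c_2e^(2t) - 5c_3e^(-4t), x_3(t) = 2c_2e^(2t) + 3c_3e^(-4t)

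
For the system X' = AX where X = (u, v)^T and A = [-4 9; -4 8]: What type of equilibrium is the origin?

A = [[-4,9],[-4,8]]; det(A-λI) = λ^2 - 4λ + 4.
repeated λ = 2 with a single eigenvector.

unstable improper node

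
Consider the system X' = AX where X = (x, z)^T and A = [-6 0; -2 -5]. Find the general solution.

Coefficient matrix A = [[-6, 0], [-2, -5]].
Characteristic polynomial det(A - λI) = λ^2 + 11λ + 30 = 0.
Eigenvalues λ = -5, -6.
For λ=-5: (A-λI) row 1 is [-1, 0], so an eigenvector is (0, -1).
For λ=-6: (A-λI) row 2 is [-2, 1], so an eigenvector is (1, 2).
General solution: c_1e^(-5t)(0,-1) + c_2e^(-6t)(1,2).

x(t) = c_2e^(-6t), z(t) = -c_1e^(-5t) + 2c_2e^(-6t)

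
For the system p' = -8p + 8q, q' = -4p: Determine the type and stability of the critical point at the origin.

A = [[-8,8],[-4,0]]; det(A-λI) = λ^2 + 8λ + 32.
λ = -4 ± 4i: negative real part.

stable spiral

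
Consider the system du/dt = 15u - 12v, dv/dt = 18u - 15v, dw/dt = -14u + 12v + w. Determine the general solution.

u(t) = K_1e^(3t) + 2K_2e^(-3t), v(t) = K_1e^(3t) + 3K_2e^(-3t), w(t) = -K_1e^(3t) - 2K_2e^(-3t) + K_3e^(t)

Coefficient matrix A = [[15, -12, 0], [18, -15, 0], [-14, 12, 1]].
det(A - λI) = 0 gives eigenvalues λ = 3, -3, 1.
For λ=3: eigenvector (1,1,-1).
For λ=-3: eigenvector (2,3,-2).
For λ=1: eigenvector (0,0,1).
General solution: K_1e^(3t)(1,1,-1) + K_2e^(-3t)(2,3,-2) + K_3e^(t)(0,0,1).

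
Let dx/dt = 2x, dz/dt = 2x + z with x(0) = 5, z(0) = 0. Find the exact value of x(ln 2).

20

A = [[2,0],[2,1]]; eigenvalues λ = 2, 1.
Eigenvectors: (1,2) for λ=2, (0,1) for λ=1.
From the initial condition, c_1 = 5, c_2 = -10.
x(ln 2) = (5)(2^2)(1) + (-10)(2^1)(0) = 20.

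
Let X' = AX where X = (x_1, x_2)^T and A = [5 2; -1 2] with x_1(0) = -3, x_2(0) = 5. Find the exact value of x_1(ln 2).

A = [[5,2],[-1,2]]; eigenvalues λ = 4, 3.
Eigenvectors: (-2,1) for λ=4, (1,-1) for λ=3.
From the initial condition, c_1 = -2, c_2 = -7.
x_1(ln 2) = (-2)(2^4)(-2) + (-7)(2^3)(1) = 8.

8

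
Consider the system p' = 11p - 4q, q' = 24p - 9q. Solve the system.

p(t) = K_1e^(3t) - K_2e^(-t), q(t) = 2K_1e^(3t) - 3K_2e^(-t)

Coefficient matrix A = [[11, -4], [24, -9]].
Characteristic polynomial det(A - λI) = λ^2 - 2λ - 3 = 0.
Eigenvalues λ = 3, -1.
For λ=3: (A-λI) row 1 is [8, -4], so an eigenvector is (1, 2).
For λ=-1: (A-λI) row 1 is [12, -4], so an eigenvector is (-1, -3).
General solution: K_1e^(3t)(1,2) + K_2e^(-t)(-1,-3).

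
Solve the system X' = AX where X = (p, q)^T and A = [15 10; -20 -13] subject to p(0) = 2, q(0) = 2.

Coefficient matrix A = [[15, 10], [-20, -13]].
Characteristic polynomial det(A - λI) = λ^2 - 2λ + 5 = 0.
Eigenvalues λ = 1 ± 2i (complex conjugate pair).
For λ=1+2i: an eigenvector is (-1,1) - i(-2,3) = (-1 + 2i, 1 - 3i).
A real fundamental pair from Re and Im of e^((1+2i)t)v: X_1 = e^(t)(cos(2t)·(-1,1) + sin(2t)·(-2,3)), X_2 = e^(t)(sin(2t)·(-1,1) - cos(2t)·(-2,3)).
General solution: C_1X_1 + C_2X_2.
Applying p(0)=2, q(0)=2 gives C_1=-10, C_2=-4.

p(t) = 24e^(t)sin(2t) + 2e^(t)cos(2t), q(t) = -34e^(t)sin(2t) + 2e^(t)cos(2t)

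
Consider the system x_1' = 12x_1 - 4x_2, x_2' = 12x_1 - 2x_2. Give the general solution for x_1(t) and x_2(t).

x_1(t) = 2K_1e^(6t) - K_2e^(4t), x_2(t) = 3K_1e^(6t) - 2K_2e^(4t)

Coefficient matrix A = [[12, -4], [12, -2]].
Characteristic polynomial det(A - λI) = λ^2 - 10λ + 24 = 0.
Eigenvalues λ = 6, 4.
For λ=6: (A-λI) row 1 is [6, -4], so an eigenvector is (2, 3).
For λ=4: (A-λI) row 1 is [8, -4], so an eigenvector is (-1, -2).
General solution: K_1e^(6t)(2,3) + K_2e^(4t)(-1,-2).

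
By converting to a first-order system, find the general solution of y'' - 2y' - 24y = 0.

Let x_1 = y, x_2 = y'. Then x_1' = x_2 and x_2' = 24x_1 + 2x_2.
A = [[0,1],[24,2]]; det(A-λI) = λ^2 - 2λ - 24.
Eigenvalues λ = 6, -4 with eigenvectors (1,6), (1,-4).

y(t) = C_1e^(6t) + C_2e^(-4t)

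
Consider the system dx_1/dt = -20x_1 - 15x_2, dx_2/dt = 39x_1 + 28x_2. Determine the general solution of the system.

x_1(t) = C_1e^(4t)sin(3t) - 2C_1e^(4t)cos(3t) - 2C_2e^(4t)sin(3t) - C_2e^(4t)cos(3t), x_2(t) = -2C_1e^(4t)sin(3t) + 3C_1e^(4t)cos(3t) + 3C_2e^(4t)sin(3t) + 2C_2e^(4t)cos(3t)

Coefficient matrix A = [[-20, -15], [39, 28]].
Characteristic polynomial det(A - λI) = λ^2 - 8λ + 25 = 0.
Eigenvalues λ = 4 ± 3i (complex conjugate pair).
For λ=4+3i: an eigenvector is (-2,3) - i(1,-2) = (-2 - i, 3 + 2i).
A real fundamental pair from Re and Im of e^((4+3i)t)v: X_1 = e^(4t)(cos(3t)·(-2,3) + sin(3t)·(1,-2)), X_2 = e^(4t)(sin(3t)·(-2,3) - cos(3t)·(1,-2)).
General solution: C_1X_1 + C_2X_2.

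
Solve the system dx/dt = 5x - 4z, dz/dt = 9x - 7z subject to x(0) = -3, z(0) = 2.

Coefficient matrix A = [[5, -4], [9, -7]].
Characteristic polynomial det(A - λI) = λ^2 + 2λ + 1 = 0.
Single eigenvalue λ = -1 with algebraic multiplicity 2.
Eigenvector v = (-2,-3); generalized eigenvector w with (A-λI)w=v is (1,2).
General solution: e^(-t)[K_1·v + K_2·(t·v + w)].
Applying x(0)=-3, z(0)=2 gives K_1=8, K_2=13.

x(t) = -26te^(-t) - 3e^(-t), z(t) = -39te^(-t) + 2e^(-t)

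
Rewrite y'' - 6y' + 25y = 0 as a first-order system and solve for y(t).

Let x_1 = y, x_2 = y'. Then x_1' = x_2 and x_2' = -25x_1 + 6x_2.
A = [[0,1],[-25,6]]; det(A-λI) = λ^2 - 6λ + 25.
Eigenvalues λ = 3 ± 4i.

y(t) = C_1e^(3t)cos(4t) + C_2e^(3t)sin(4t)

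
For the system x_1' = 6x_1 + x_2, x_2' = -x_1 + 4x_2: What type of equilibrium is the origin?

unstable improper node

A = [[6,1],[-1,4]]; det(A-λI) = λ^2 - 10λ + 25.
repeated λ = 5 with a single eigenvector.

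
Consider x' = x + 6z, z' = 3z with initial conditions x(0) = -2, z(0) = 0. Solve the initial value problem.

Coefficient matrix A = [[1, 6], [0, 3]].
Characteristic polynomial det(A - λI) = λ^2 - 4λ + 3 = 0.
Eigenvalues λ = 1, 3.
For λ=1: (A-λI) row 1 is [0, 6], so an eigenvector is (-1, 0).
For λ=3: (A-λI) row 1 is [-2, 6], so an eigenvector is (3, 1).
General solution: C_1e^(t)(-1,0) + C_2e^(3t)(3,1).
Applying x(0)=-2, z(0)=0 gives C_1=2, C_2=0.

x(t) = -2e^(t), z(t) = 0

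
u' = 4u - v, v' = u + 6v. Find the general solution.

Coefficient matrix A = [[4, -1], [1, 6]].
Characteristic polynomial det(A - λI) = λ^2 - 10λ + 25 = 0.
Single eigenvalue λ = 5 with algebraic multiplicity 2.
Eigenvector v = (-1,1); generalized eigenvector w with (A-λI)w=v is (-2,3).
General solution: e^(5t)[C_1·v + C_2·(t·v + w)].

u(t) = -C_1e^(5t) - C_2te^(5t) - 2C_2e^(5t), v(t) = C_1e^(5t) + C_2te^(5t) + 3C_2e^(5t)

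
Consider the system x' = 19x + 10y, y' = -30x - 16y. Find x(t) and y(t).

Coefficient matrix A = [[19, 10], [-30, -16]].
Characteristic polynomial det(A - λI) = λ^2 - 3λ - 4 = 0.
Eigenvalues λ = -1, 4.
For λ=-1: (A-λI) row 1 is [20, 10], so an eigenvector is (1, -2).
For λ=4: (A-λI) row 1 is [15, 10], so an eigenvector is (-2, 3).
General solution: C_1e^(-t)(1,-2) + C_2e^(4t)(-2,3).

x(t) = C_1e^(-t) - 2C_2e^(4t), y(t) = -2C_1e^(-t) + 3C_2e^(4t)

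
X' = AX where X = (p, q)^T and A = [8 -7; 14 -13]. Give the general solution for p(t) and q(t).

p(t) = -C_1e^(t) - C_2e^(-6t), q(t) = -C_1e^(t) - 2C_2e^(-6t)

Coefficient matrix A = [[8, -7], [14, -13]].
Characteristic polynomial det(A - λI) = λ^2 + 5λ - 6 = 0.
Eigenvalues λ = 1, -6.
For λ=1: (A-λI) row 1 is [7, -7], so an eigenvector is (-1, -1).
For λ=-6: (A-λI) row 1 is [14, -7], so an eigenvector is (-1, -2).
General solution: C_1e^(t)(-1,-1) + C_2e^(-6t)(-1,-2).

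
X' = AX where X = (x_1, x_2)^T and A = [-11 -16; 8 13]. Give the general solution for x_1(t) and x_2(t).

Coefficient matrix A = [[-11, -16], [8, 13]].
Characteristic polynomial det(A - λI) = λ^2 - 2λ - 15 = 0.
Eigenvalues λ = -3, 5.
For λ=-3: (A-λI) row 1 is [-8, -16], so an eigenvector is (2, -1).
For λ=5: (A-λI) row 1 is [-16, -16], so an eigenvector is (1, -1).
General solution: c_1e^(-3t)(2,-1) + c_2e^(5t)(1,-1).

x_1(t) = 2c_1e^(-3t) + c_2e^(5t), x_2(t) = -c_1e^(-3t) - c_2e^(5t)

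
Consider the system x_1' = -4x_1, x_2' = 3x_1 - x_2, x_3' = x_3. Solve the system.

x_1(t) = C_3e^(-4t), x_2(t) = C_2e^(-t) - C_3e^(-4t), x_3(t) = C_1e^(t)

Coefficient matrix A = [[-4, 0, 0], [3, -1, 0], [0, 0, 1]].
det(A - λI) = 0 gives eigenvalues λ = 1, -1, -4.
For λ=1: eigenvector (0,0,1).
For λ=-1: eigenvector (0,1,0).
For λ=-4: eigenvector (1,-1,0).
General solution: C_1e^(t)(0,0,1) + C_2e^(-t)(0,1,0) + C_3e^(-4t)(1,-1,0).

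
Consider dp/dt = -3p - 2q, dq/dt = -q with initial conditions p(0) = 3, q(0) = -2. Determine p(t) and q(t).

p(t) = 2e^(-t) + e^(-3t), q(t) = -2e^(-t)

Coefficient matrix A = [[-3, -2], [0, -1]].
Characteristic polynomial det(A - λI) = λ^2 + 4λ + 3 = 0.
Eigenvalues λ = -1, -3.
For λ=-1: (A-λI) row 1 is [-2, -2], so an eigenvector is (-1, 1).
For λ=-3: (A-λI) row 1 is [0, -2], so an eigenvector is (1, 0).
General solution: c_1e^(-t)(-1,1) + c_2e^(-3t)(1,0).
Applying p(0)=3, q(0)=-2 gives c_1=-2, c_2=1.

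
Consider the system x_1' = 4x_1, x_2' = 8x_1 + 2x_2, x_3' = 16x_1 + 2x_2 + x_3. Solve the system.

Coefficient matrix A = [[4, 0, 0], [8, 2, 0], [16, 2, 1]].
det(A - λI) = 0 gives eigenvalues λ = 4, 2, 1.
For λ=4: eigenvector (1,4,8).
For λ=2: eigenvector (0,1,2).
For λ=1: eigenvector (0,0,1).
General solution: K_1e^(4t)(1,4,8) + K_2e^(2t)(0,1,2) + K_3e^(t)(0,0,1).

x_1(t) = K_1e^(4t), x_2(t) = 4K_1e^(4t) + K_2e^(2t), x_3(t) = 8K_1e^(4t) + 2K_2e^(2t) + K_3e^(t)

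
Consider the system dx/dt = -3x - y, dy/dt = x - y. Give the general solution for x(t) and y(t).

x(t) = c_1e^(-2t) + c_2te^(-2t) + c_2e^(-2t), y(t) = -c_1e^(-2t) - c_2te^(-2t) - 2c_2e^(-2t)

Coefficient matrix A = [[-3, -1], [1, -1]].
Characteristic polynomial det(A - λI) = λ^2 + 4λ + 4 = 0.
Single eigenvalue λ = -2 with algebraic multiplicity 2.
Eigenvector v = (1,-1); generalized eigenvector w with (A-λI)w=v is (1,-2).
General solution: e^(-2t)[c_1·v + c_2·(t·v + w)].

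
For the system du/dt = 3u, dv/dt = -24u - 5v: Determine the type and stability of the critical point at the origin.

A = [[3,0],[-24,-5]]; det(A-λI) = λ^2 + 2λ - 15.
λ = 3, -5: opposite signs.

saddle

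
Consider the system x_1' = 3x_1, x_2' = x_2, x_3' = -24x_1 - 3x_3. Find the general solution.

Coefficient matrix A = [[3, 0, 0], [0, 1, 0], [-24, 0, -3]].
det(A - λI) = 0 gives eigenvalues λ = 3, 1, -3.
For λ=3: eigenvector (1,0,-4).
For λ=1: eigenvector (0,1,0).
For λ=-3: eigenvector (0,0,1).
General solution: K_1e^(3t)(1,0,-4) + K_2e^(t)(0,1,0) + K_3e^(-3t)(0,0,1).

x_1(t) = K_1e^(3t), x_2(t) = K_2e^(t), x_3(t) = -4K_1e^(3t) + K_3e^(-3t)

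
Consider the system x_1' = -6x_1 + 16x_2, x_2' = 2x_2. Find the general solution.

Coefficient matrix A = [[-6, 16], [0, 2]].
Characteristic polynomial det(A - λI) = λ^2 + 4λ - 12 = 0.
Eigenvalues λ = 2, -6.
For λ=2: (A-λI) row 1 is [-8, 16], so an eigenvector is (-2, -1).
For λ=-6: (A-λI) row 1 is [0, 16], so an eigenvector is (-1, 0).
General solution: K_1e^(2t)(-2,-1) + K_2e^(-6t)(-1,0).

x_1(t) = -2K_1e^(2t) - K_2e^(-6t), x_2(t) = -K_1e^(2t)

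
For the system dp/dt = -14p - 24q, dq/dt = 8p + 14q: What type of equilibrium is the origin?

saddle

A = [[-14,-24],[8,14]]; det(A-λI) = λ^2 - 4.
λ = 2, -2: opposite signs.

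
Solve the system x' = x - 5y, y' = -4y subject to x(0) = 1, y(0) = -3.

Coefficient matrix A = [[1, -5], [0, -4]].
Characteristic polynomial det(A - λI) = λ^2 + 3λ - 4 = 0.
Eigenvalues λ = 1, -4.
For λ=1: (A-λI) row 1 is [0, -5], so an eigenvector is (1, 0).
For λ=-4: (A-λI) row 1 is [5, -5], so an eigenvector is (-1, -1).
General solution: C_1e^(t)(1,0) + C_2e^(-4t)(-1,-1).
Applying x(0)=1, y(0)=-3 gives C_1=4, C_2=3.

x(t) = 4e^(t) - 3e^(-4t), y(t) = -3e^(-4t)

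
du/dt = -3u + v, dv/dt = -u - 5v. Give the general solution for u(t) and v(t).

u(t) = -C_1e^(-4t) - C_2te^(-4t) + C_2e^(-4t), v(t) = C_1e^(-4t) + C_2te^(-4t) - 2C_2e^(-4t)

Coefficient matrix A = [[-3, 1], [-1, -5]].
Characteristic polynomial det(A - λI) = λ^2 + 8λ + 16 = 0.
Single eigenvalue λ = -4 with algebraic multiplicity 2.
Eigenvector v = (-1,1); generalized eigenvector w with (A-λI)w=v is (1,-2).
General solution: e^(-4t)[C_1·v + C_2·(t·v + w)].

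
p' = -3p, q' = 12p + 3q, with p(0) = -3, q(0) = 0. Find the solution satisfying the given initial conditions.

Coefficient matrix A = [[-3, 0], [12, 3]].
Characteristic polynomial det(A - λI) = λ^2 - 9 = 0.
Eigenvalues λ = 3, -3.
For λ=3: (A-λI) row 1 is [-6, 0], so an eigenvector is (0, 1).
For λ=-3: (A-λI) row 2 is [12, 6], so an eigenvector is (1, -2).
General solution: C_1e^(3t)(0,1) + C_2e^(-3t)(1,-2).
Applying p(0)=-3, q(0)=0 gives C_1=-6, C_2=-3.

p(t) = -3e^(-3t), q(t) = -6e^(3t) + 6e^(-3t)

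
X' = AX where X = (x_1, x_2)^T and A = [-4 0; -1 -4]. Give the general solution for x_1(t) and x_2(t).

x_1(t) = -K_2e^(-4t), x_2(t) = K_1e^(-4t) + K_2te^(-4t) - 2K_2e^(-4t)

Coefficient matrix A = [[-4, 0], [-1, -4]].
Characteristic polynomial det(A - λI) = λ^2 + 8λ + 16 = 0.
Single eigenvalue λ = -4 with algebraic multiplicity 2.
Eigenvector v = (0,1); generalized eigenvector w with (A-λI)w=v is (-1,-2).
General solution: e^(-4t)[K_1·v + K_2·(t·v + w)].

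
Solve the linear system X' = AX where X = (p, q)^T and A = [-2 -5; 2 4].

Coefficient matrix A = [[-2, -5], [2, 4]].
Characteristic polynomial det(A - λI) = λ^2 - 2λ + 2 = 0.
Eigenvalues λ = 1 ± i (complex conjugate pair).
For λ=1+i: an eigenvector is (1,-1) - i(2,-1) = (1 - 2i, -1 + i).
A real fundamental pair from Re and Im of e^((1+i)t)v: X_1 = e^(t)(cos(t)·(1,-1) + sin(t)·(2,-1)), X_2 = e^(t)(sin(t)·(1,-1) - cos(t)·(2,-1)).
General solution: C_1X_1 + C_2X_2.

p(t) = 2C_1e^(t)sin(t) + C_1e^(t)cos(t) + C_2e^(t)sin(t) - 2C_2e^(t)cos(t), q(t) = -C_1e^(t)sin(t) - C_1e^(t)cos(t) - C_2e^(t)sin(t) + C_2e^(t)cos(t)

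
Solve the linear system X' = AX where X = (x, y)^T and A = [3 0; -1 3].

Coefficient matrix A = [[3, 0], [-1, 3]].
Characteristic polynomial det(A - λI) = λ^2 - 6λ + 9 = 0.
Single eigenvalue λ = 3 with algebraic multiplicity 2.
Eigenvector v = (0,-1); generalized eigenvector w with (A-λI)w=v is (1,3).
General solution: e^(3t)[K_1·v + K_2·(t·v + w)].

x(t) = K_2e^(3t), y(t) = -K_1e^(3t) - K_2te^(3t) + 3K_2e^(3t)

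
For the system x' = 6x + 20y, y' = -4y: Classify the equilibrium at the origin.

saddle

A = [[6,20],[0,-4]]; det(A-λI) = λ^2 - 2λ - 24.
λ = -4, 6: opposite signs.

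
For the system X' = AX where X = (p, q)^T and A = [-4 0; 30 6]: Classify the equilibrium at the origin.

saddle

A = [[-4,0],[30,6]]; det(A-λI) = λ^2 - 2λ - 24.
λ = 6, -4: opposite signs.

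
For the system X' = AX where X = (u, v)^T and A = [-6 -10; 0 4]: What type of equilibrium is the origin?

saddle

A = [[-6,-10],[0,4]]; det(A-λI) = λ^2 + 2λ - 24.
λ = 4, -6: opposite signs.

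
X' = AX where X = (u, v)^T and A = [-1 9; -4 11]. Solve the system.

u(t) = -3c_1e^(5t) - 3c_2te^(5t) - c_2e^(5t), v(t) = -2c_1e^(5t) - 2c_2te^(5t) - c_2e^(5t)

Coefficient matrix A = [[-1, 9], [-4, 11]].
Characteristic polynomial det(A - λI) = λ^2 - 10λ + 25 = 0.
Single eigenvalue λ = 5 with algebraic multiplicity 2.
Eigenvector v = (-3,-2); generalized eigenvector w with (A-λI)w=v is (-1,-1).
General solution: e^(5t)[c_1·v + c_2·(t·v + w)].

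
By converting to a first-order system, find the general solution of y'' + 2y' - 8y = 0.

y(t) = C_1e^(2t) + C_2e^(-4t)

Let x_1 = y, x_2 = y'. Then x_1' = x_2 and x_2' = 8x_1 - 2x_2.
A = [[0,1],[8,-2]]; det(A-λI) = λ^2 + 2λ - 8.
Eigenvalues λ = 2, -4 with eigenvectors (1,2), (1,-4).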